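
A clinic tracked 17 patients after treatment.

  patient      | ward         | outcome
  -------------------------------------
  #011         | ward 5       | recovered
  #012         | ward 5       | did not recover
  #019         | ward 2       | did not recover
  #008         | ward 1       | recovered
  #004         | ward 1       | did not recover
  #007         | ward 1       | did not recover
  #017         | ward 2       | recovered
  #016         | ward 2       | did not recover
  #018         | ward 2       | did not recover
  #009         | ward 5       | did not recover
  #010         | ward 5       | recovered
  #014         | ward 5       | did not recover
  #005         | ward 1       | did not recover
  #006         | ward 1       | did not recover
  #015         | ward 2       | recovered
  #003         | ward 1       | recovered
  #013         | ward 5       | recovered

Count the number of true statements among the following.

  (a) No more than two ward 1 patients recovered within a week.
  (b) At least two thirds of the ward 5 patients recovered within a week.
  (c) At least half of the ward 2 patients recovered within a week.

(a) ward 1: |A| = 6, |A ∩ B| = 2; needs |A ∩ B| ≤ 2 — true.
(b) ward 5: |A| = 6, |A ∩ B| = 3; needs |A ∩ B| / |A| ≥ 2/3 — false.
(c) ward 2: |A| = 5, |A ∩ B| = 2; needs |A ∩ B| ≥ |A ∖ B| — false.

1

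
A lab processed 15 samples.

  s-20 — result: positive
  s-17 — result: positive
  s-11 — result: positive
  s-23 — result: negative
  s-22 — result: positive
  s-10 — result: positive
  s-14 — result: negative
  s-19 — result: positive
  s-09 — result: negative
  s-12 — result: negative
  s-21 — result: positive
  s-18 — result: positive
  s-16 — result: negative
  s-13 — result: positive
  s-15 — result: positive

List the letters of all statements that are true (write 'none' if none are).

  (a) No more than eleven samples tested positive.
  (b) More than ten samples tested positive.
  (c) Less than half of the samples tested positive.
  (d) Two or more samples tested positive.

|A| = 15, |A ∩ B| = 10, |A ∖ B| = 5.
(a) |A ∩ B| ≤ 11: holds.
(b) |A ∩ B| > 10: fails.
(c) |A ∩ B| < |A ∖ B|: fails.
(d) |A ∩ B| ≥ 2: holds.

(a), (d)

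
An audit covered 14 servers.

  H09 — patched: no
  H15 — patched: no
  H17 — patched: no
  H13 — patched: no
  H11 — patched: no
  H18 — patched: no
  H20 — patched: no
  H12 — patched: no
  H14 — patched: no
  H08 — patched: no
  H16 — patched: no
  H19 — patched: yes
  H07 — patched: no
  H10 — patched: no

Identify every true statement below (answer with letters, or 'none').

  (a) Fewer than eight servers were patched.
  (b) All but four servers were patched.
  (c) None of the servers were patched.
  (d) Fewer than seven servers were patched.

(a), (d)

|A| = 14, |A ∩ B| = 1, |A ∖ B| = 13.
(a) |A ∩ B| < 8: holds.
(b) |A ∖ B| = 4: fails.
(c) A ∩ B = ∅ (|A ∩ B| = 0): fails.
(d) |A ∩ B| < 7: holds.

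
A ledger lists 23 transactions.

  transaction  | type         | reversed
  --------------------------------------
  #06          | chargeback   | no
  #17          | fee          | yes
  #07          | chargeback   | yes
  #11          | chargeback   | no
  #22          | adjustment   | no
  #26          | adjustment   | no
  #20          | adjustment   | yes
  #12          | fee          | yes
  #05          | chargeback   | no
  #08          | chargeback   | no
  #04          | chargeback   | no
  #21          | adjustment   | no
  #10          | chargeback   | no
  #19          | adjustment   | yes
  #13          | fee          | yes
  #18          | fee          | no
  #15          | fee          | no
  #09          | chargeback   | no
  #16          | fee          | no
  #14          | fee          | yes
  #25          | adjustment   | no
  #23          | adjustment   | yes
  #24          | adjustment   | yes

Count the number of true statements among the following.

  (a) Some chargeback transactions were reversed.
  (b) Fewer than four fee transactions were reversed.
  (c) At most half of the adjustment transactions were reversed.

(a) chargeback: |A| = 8, |A ∩ B| = 1; needs A ∩ B ≠ ∅ (|A ∩ B| ≥ 1) — true.
(b) fee: |A| = 7, |A ∩ B| = 4; needs |A ∩ B| < 4 — false.
(c) adjustment: |A| = 8, |A ∩ B| = 4; needs |A ∩ B| ≤ |A ∖ B| — true.

2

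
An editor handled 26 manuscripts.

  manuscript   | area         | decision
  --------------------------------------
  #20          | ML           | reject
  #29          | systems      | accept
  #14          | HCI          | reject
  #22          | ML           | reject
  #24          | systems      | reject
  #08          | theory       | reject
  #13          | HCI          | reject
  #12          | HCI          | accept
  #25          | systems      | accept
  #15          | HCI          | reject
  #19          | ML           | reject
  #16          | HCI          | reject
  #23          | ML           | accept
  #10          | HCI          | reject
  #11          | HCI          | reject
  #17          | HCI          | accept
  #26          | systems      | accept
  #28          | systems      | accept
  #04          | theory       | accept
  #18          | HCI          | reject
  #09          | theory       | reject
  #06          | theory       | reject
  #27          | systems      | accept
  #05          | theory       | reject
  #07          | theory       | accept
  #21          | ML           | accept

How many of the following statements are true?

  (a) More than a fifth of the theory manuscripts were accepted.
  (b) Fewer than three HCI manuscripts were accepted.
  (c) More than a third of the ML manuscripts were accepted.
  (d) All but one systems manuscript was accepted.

(a) theory: |A| = 6, |A ∩ B| = 2; needs |A ∩ B| / |A| > 1/5 — true.
(b) HCI: |A| = 9, |A ∩ B| = 2; needs |A ∩ B| < 3 — true.
(c) ML: |A| = 5, |A ∩ B| = 2; needs |A ∩ B| / |A| > 1/3 — true.
(d) systems: |A| = 6, |A ∩ B| = 5; needs |A ∖ B| = 1 — true.

4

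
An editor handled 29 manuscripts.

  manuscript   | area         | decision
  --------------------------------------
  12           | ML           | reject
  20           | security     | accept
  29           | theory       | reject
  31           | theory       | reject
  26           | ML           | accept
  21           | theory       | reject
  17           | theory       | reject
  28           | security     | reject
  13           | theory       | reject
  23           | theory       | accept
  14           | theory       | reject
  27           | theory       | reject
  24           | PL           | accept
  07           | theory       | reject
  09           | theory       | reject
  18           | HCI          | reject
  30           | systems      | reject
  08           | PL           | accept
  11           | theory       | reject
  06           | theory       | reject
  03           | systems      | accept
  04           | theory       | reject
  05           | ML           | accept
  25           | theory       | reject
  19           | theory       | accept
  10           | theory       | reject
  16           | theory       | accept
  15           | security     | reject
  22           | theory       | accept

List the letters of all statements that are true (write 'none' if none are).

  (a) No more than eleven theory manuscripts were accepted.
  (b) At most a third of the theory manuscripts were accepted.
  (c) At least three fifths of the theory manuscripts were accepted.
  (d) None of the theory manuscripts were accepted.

(a), (b)

|A| = 18, |A ∩ B| = 4, |A ∖ B| = 14.
(a) |A ∩ B| ≤ 11: holds.
(b) |A ∩ B| / |A| ≤ 1/3: holds.
(c) |A ∩ B| / |A| ≥ 3/5: fails.
(d) A ∩ B = ∅ (|A ∩ B| = 0): fails.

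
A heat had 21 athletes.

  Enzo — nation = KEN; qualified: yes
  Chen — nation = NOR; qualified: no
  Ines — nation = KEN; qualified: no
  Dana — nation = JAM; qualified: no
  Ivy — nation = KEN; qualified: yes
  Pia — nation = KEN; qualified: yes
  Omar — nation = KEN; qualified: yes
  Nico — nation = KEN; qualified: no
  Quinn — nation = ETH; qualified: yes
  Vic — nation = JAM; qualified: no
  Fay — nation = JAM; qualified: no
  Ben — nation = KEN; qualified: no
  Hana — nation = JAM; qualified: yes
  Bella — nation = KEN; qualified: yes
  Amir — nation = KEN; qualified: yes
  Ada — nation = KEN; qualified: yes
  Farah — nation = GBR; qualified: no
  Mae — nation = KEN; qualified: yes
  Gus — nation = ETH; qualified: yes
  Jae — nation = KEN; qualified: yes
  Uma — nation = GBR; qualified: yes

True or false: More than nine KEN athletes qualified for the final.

'More than nine KEN athletes qualified for the final' holds iff |A ∩ B| > 9.
A (the restrictor) = {Enzo, Ines, Ivy, Pia, Omar, Nico, Ben, Bella, Amir, Ada, Mae, Jae}, |A| = 12.
A ∩ B = {Enzo, Ivy, Pia, Omar, Bella, Amir, Ada, Mae, Jae}, so |A ∩ B| = 9.
|A ∩ B| = 9, so the statement is false.

False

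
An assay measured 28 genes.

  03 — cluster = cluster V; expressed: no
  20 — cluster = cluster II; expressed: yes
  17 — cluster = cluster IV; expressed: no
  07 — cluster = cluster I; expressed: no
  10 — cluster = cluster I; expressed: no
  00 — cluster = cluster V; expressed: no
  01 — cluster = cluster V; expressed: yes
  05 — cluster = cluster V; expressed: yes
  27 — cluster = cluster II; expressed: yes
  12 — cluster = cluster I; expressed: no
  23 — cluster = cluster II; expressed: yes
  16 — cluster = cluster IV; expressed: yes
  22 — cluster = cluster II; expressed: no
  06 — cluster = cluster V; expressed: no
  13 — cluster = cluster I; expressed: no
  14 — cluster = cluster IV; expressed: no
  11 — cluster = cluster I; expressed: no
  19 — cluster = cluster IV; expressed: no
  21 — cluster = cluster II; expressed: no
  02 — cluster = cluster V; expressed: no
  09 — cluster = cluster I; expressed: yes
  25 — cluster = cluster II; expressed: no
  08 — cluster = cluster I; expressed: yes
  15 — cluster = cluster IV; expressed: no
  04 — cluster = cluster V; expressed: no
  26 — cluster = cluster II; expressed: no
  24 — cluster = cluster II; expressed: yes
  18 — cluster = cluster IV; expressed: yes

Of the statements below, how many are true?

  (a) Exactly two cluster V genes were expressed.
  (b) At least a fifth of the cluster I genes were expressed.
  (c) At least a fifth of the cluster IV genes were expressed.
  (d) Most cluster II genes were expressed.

(a) cluster V: |A| = 7, |A ∩ B| = 2; needs |A ∩ B| = 2 — true.
(b) cluster I: |A| = 7, |A ∩ B| = 2; needs |A ∩ B| / |A| ≥ 1/5 — true.
(c) cluster IV: |A| = 6, |A ∩ B| = 2; needs |A ∩ B| / |A| ≥ 1/5 — true.
(d) cluster II: |A| = 8, |A ∩ B| = 4; needs |A ∩ B| > |A ∖ B| — false.

3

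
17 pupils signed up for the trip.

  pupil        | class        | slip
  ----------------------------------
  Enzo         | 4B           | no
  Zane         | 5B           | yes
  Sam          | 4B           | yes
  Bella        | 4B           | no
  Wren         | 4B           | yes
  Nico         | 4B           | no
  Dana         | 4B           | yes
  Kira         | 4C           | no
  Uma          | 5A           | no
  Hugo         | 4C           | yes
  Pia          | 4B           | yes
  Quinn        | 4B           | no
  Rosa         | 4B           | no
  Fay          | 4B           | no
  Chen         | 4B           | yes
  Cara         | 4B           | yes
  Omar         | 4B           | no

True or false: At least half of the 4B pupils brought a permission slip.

False

Truth condition: |A ∩ B| ≥ |A ∖ B|.
A (the restrictor) = {Enzo, Sam, Bella, Wren, Nico, Dana, Pia, Quinn, Rosa, Fay, Chen, Cara, Omar}, |A| = 13.
A ∩ B = {Sam, Wren, Dana, Pia, Chen, Cara}, so |A ∩ B| = 6.
A ∖ B = {Enzo, Bella, Nico, Quinn, Rosa, Fay, Omar}, so |A ∖ B| = 7.
6 < 7, so the statement is false.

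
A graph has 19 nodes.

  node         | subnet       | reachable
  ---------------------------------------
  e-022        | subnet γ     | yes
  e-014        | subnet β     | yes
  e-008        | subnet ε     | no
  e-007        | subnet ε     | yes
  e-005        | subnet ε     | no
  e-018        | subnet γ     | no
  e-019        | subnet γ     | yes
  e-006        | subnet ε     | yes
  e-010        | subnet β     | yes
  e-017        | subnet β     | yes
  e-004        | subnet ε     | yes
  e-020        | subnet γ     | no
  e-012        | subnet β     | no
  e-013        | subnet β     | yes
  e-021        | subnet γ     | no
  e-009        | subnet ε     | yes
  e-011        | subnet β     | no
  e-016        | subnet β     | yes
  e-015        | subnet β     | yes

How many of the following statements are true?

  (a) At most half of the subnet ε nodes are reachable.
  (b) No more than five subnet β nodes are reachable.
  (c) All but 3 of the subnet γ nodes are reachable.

1

(a) subnet ε: |A| = 6, |A ∩ B| = 4; needs |A ∩ B| ≤ |A ∖ B| — false.
(b) subnet β: |A| = 8, |A ∩ B| = 6; needs |A ∩ B| ≤ 5 — false.
(c) subnet γ: |A| = 5, |A ∩ B| = 2; needs |A ∖ B| = 3 — true.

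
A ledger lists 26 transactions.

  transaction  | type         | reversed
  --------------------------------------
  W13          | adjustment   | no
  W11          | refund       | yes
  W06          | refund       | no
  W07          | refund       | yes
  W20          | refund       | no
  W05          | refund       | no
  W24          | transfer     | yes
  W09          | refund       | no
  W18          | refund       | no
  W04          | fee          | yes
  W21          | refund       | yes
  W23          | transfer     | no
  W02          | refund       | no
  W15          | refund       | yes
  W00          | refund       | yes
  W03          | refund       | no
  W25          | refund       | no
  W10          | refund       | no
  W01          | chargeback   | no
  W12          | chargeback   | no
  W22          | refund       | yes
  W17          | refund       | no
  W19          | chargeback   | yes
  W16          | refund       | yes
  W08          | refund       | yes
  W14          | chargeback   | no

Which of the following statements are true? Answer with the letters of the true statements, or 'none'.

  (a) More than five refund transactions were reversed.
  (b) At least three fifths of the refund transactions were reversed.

(a)

|A| = 18, |A ∩ B| = 8, |A ∖ B| = 10.
(a) |A ∩ B| > 5: holds.
(b) |A ∩ B| / |A| ≥ 3/5: fails.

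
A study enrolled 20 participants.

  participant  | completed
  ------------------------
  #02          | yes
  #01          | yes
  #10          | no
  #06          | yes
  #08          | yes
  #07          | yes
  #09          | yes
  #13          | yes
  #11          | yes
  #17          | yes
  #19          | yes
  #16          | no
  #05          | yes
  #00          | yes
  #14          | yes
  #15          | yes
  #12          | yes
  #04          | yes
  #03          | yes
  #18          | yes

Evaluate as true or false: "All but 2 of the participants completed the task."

Truth condition: |A ∖ B| = 2.
|A| = 20, |A ∩ B| = 18, |A ∖ B| = 2.
|A ∖ B| = 2, so the statement is true.

True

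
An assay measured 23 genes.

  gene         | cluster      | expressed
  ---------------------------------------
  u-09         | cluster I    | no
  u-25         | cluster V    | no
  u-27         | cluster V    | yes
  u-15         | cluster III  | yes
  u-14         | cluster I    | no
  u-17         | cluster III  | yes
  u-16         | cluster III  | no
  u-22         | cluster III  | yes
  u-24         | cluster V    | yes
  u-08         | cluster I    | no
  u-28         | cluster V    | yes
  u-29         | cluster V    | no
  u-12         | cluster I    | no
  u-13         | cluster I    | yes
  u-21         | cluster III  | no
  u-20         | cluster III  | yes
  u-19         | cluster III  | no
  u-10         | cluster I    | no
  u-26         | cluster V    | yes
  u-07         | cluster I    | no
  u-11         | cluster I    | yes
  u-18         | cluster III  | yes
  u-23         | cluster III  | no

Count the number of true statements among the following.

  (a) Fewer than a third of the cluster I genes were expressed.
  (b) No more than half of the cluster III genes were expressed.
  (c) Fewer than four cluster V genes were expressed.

(a) cluster I: |A| = 8, |A ∩ B| = 2; needs |A ∩ B| / |A| < 1/3 — true.
(b) cluster III: |A| = 9, |A ∩ B| = 5; needs |A ∩ B| ≤ |A ∖ B| — false.
(c) cluster V: |A| = 6, |A ∩ B| = 4; needs |A ∩ B| < 4 — false.

1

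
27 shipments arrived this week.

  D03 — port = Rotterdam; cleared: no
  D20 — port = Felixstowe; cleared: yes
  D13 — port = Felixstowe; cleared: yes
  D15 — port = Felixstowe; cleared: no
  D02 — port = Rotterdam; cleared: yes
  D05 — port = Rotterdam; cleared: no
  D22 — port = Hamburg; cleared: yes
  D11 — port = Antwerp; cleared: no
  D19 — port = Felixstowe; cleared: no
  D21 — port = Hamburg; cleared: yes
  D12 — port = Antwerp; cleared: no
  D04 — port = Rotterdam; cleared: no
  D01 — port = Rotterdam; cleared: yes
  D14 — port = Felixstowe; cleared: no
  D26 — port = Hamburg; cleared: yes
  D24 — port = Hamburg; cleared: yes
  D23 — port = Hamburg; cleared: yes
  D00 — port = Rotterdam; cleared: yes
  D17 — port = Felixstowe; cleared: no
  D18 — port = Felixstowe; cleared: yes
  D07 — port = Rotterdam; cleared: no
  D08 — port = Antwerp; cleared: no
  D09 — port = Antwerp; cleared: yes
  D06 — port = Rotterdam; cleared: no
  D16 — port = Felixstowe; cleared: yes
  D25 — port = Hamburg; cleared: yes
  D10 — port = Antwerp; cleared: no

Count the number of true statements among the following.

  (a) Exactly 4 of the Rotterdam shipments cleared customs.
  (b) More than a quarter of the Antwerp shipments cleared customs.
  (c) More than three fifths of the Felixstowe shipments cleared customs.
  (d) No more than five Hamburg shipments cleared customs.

(a) Rotterdam: |A| = 8, |A ∩ B| = 3; needs |A ∩ B| = 4 — false.
(b) Antwerp: |A| = 5, |A ∩ B| = 1; needs |A ∩ B| / |A| > 1/4 — false.
(c) Felixstowe: |A| = 8, |A ∩ B| = 4; needs |A ∩ B| / |A| > 3/5 — false.
(d) Hamburg: |A| = 6, |A ∩ B| = 6; needs |A ∩ B| ≤ 5 — false.

0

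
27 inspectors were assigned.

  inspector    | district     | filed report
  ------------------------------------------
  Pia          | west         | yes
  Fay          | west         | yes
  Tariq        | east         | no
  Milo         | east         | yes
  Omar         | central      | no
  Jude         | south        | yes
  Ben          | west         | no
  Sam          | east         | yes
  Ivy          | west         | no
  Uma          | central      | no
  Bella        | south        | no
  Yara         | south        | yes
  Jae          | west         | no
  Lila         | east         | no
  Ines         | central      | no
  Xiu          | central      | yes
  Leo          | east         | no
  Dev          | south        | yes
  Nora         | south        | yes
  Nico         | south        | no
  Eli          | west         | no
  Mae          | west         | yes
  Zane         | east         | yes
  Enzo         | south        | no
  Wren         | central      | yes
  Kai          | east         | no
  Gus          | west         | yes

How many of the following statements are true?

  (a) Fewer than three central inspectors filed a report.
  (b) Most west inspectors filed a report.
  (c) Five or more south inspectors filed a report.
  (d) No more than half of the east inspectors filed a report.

(a) central: |A| = 5, |A ∩ B| = 2; needs |A ∩ B| < 3 — true.
(b) west: |A| = 8, |A ∩ B| = 4; needs |A ∩ B| > |A ∖ B| — false.
(c) south: |A| = 7, |A ∩ B| = 4; needs |A ∩ B| ≥ 5 — false.
(d) east: |A| = 7, |A ∩ B| = 3; needs |A ∩ B| ≤ |A ∖ B| — true.

2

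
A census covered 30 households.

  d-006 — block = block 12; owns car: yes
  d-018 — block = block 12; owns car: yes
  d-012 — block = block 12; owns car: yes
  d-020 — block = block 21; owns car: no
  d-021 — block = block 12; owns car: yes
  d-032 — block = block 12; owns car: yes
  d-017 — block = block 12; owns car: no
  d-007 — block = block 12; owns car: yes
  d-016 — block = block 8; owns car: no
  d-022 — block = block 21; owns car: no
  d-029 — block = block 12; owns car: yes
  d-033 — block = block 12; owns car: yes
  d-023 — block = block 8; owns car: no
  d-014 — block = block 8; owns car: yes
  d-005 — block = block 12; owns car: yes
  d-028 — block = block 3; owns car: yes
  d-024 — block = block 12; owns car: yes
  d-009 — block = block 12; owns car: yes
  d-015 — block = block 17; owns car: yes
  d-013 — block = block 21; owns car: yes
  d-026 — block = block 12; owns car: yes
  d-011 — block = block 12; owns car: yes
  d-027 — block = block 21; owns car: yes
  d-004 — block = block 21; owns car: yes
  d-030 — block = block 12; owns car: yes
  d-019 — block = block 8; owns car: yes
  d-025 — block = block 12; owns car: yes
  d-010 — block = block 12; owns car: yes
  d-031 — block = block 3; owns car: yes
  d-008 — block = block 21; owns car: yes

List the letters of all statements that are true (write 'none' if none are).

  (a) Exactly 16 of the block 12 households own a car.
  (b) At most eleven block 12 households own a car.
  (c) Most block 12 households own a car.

|A| = 17, |A ∩ B| = 16, |A ∖ B| = 1.
(a) |A ∩ B| = 16: holds.
(b) |A ∩ B| ≤ 11: fails.
(c) |A ∩ B| > |A ∖ B|: holds.

(a), (c)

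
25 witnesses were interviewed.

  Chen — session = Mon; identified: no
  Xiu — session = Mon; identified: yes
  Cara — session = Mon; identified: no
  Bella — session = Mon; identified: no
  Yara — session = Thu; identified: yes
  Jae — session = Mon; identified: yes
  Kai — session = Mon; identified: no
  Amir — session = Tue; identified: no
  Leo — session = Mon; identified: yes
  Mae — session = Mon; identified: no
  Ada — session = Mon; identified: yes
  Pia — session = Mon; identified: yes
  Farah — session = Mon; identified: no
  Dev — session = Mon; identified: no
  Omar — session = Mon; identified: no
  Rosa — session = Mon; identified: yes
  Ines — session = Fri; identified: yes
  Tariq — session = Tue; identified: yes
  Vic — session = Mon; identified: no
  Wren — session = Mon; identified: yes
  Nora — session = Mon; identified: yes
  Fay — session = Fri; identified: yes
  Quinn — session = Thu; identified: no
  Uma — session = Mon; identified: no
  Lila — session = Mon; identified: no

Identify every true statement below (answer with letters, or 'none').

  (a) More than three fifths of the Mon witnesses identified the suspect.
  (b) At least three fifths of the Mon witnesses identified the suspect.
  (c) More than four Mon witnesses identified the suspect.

|A| = 19, |A ∩ B| = 8, |A ∖ B| = 11.
(a) |A ∩ B| / |A| > 3/5: fails.
(b) |A ∩ B| / |A| ≥ 3/5: fails.
(c) |A ∩ B| > 4: holds.

(c)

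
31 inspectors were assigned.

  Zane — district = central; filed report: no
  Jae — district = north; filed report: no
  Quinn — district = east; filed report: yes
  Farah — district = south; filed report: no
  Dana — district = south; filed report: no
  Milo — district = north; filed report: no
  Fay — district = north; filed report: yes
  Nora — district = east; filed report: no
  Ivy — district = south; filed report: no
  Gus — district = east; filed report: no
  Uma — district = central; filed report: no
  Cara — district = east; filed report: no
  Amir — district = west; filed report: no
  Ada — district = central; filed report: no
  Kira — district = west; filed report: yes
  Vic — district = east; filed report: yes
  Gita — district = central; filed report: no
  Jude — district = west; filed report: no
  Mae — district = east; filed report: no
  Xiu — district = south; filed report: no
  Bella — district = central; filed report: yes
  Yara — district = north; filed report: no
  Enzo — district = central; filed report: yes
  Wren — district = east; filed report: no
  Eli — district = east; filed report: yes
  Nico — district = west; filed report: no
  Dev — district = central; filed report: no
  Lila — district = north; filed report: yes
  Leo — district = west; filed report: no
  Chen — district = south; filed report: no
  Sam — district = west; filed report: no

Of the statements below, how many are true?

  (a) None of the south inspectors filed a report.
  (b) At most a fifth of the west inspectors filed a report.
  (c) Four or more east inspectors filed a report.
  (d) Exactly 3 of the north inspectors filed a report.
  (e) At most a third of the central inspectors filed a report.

3

(a) south: |A| = 5, |A ∩ B| = 0; needs A ∩ B = ∅ (|A ∩ B| = 0) — true.
(b) west: |A| = 6, |A ∩ B| = 1; needs |A ∩ B| / |A| ≤ 1/5 — true.
(c) east: |A| = 8, |A ∩ B| = 3; needs |A ∩ B| ≥ 4 — false.
(d) north: |A| = 5, |A ∩ B| = 2; needs |A ∩ B| = 3 — false.
(e) central: |A| = 7, |A ∩ B| = 2; needs |A ∩ B| / |A| ≤ 1/3 — true.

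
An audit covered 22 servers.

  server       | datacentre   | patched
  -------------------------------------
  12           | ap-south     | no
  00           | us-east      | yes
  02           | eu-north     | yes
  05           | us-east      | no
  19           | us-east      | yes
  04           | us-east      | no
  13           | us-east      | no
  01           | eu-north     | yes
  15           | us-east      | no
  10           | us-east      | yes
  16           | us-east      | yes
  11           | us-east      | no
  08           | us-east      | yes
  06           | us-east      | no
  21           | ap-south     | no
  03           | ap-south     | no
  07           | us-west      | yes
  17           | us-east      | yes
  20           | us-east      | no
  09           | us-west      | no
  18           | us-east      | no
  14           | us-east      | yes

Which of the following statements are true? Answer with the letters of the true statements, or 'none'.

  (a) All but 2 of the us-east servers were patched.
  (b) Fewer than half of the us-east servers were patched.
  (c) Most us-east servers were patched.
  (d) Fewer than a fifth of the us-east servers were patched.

|A| = 15, |A ∩ B| = 7, |A ∖ B| = 8.
(a) |A ∖ B| = 2: fails.
(b) |A ∩ B| < |A ∖ B|: holds.
(c) |A ∩ B| > |A ∖ B|: fails.
(d) |A ∩ B| / |A| < 1/5: fails.

(b)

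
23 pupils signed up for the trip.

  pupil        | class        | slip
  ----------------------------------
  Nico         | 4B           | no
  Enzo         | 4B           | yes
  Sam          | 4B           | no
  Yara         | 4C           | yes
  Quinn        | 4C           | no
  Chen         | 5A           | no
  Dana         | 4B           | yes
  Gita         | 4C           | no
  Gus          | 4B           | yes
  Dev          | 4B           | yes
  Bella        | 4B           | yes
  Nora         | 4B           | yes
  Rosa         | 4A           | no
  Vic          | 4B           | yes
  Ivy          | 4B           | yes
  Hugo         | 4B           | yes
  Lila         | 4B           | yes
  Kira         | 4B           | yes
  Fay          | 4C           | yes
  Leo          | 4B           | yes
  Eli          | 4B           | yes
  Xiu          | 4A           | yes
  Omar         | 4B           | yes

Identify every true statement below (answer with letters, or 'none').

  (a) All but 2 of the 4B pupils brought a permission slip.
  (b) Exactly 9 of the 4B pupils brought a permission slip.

|A| = 16, |A ∩ B| = 14, |A ∖ B| = 2.
(a) |A ∖ B| = 2: holds.
(b) |A ∩ B| = 9: fails.

(a)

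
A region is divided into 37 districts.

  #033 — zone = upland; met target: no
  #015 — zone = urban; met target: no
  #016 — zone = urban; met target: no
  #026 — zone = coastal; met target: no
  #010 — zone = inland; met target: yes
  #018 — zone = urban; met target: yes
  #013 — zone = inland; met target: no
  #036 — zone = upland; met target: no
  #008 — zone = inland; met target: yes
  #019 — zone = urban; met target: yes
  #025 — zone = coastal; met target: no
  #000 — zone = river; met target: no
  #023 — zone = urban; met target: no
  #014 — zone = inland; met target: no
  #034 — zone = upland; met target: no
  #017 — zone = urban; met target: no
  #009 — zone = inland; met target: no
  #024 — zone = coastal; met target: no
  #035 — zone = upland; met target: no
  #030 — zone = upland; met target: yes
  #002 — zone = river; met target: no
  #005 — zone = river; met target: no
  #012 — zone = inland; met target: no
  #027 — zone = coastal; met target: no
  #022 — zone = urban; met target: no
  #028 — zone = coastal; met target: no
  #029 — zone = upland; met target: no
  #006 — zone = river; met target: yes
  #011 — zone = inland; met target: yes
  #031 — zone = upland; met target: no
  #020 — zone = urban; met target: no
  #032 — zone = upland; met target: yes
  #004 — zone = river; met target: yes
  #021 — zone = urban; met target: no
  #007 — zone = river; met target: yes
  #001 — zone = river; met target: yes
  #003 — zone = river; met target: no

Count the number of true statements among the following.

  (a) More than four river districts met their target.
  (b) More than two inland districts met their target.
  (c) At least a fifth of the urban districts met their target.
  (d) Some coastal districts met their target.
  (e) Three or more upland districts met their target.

(a) river: |A| = 8, |A ∩ B| = 4; needs |A ∩ B| > 4 — false.
(b) inland: |A| = 7, |A ∩ B| = 3; needs |A ∩ B| > 2 — true.
(c) urban: |A| = 9, |A ∩ B| = 2; needs |A ∩ B| / |A| ≥ 1/5 — true.
(d) coastal: |A| = 5, |A ∩ B| = 0; needs A ∩ B ≠ ∅ (|A ∩ B| ≥ 1) — false.
(e) upland: |A| = 8, |A ∩ B| = 2; needs |A ∩ B| ≥ 3 — false.

2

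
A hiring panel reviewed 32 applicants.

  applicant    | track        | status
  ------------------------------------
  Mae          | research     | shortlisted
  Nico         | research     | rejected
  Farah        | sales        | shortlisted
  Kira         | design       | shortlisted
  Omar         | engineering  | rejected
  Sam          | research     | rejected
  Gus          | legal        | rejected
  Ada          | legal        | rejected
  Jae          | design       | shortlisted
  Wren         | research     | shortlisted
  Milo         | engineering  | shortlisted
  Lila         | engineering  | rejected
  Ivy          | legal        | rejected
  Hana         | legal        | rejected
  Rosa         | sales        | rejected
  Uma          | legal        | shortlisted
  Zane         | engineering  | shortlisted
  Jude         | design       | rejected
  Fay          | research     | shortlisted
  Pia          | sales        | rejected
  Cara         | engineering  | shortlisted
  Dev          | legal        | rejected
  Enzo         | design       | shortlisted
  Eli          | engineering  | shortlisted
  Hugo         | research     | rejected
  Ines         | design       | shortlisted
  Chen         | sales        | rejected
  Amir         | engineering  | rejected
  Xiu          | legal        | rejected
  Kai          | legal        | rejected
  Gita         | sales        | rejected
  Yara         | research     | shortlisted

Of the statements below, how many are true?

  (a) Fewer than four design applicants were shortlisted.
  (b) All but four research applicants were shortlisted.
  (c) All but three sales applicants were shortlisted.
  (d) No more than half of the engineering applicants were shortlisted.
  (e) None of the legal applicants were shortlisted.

(a) design: |A| = 5, |A ∩ B| = 4; needs |A ∩ B| < 4 — false.
(b) research: |A| = 7, |A ∩ B| = 4; needs |A ∖ B| = 4 — false.
(c) sales: |A| = 5, |A ∩ B| = 1; needs |A ∖ B| = 3 — false.
(d) engineering: |A| = 7, |A ∩ B| = 4; needs |A ∩ B| ≤ |A ∖ B| — false.
(e) legal: |A| = 8, |A ∩ B| = 1; needs A ∩ B = ∅ (|A ∩ B| = 0) — false.

0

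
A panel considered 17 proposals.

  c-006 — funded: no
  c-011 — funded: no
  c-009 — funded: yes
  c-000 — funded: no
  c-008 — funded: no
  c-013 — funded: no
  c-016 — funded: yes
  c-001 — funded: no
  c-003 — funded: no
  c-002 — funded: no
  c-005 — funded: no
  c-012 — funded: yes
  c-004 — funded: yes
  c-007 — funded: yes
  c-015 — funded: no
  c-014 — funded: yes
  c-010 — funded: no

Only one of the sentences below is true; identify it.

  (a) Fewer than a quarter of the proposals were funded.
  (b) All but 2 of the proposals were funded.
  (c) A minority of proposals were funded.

(c)

|A| = 17, |A ∩ B| = 6, |A ∖ B| = 11.
(a) requires |A ∩ B| / |A| < 1/4: false.
(b) requires |A ∖ B| = 2: false.
(c) requires |A ∩ B| < |A ∖ B|: true.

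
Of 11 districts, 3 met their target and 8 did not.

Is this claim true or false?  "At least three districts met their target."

Truth condition: |A ∩ B| ≥ 3.
|A| = 11, |A ∩ B| = 3, |A ∖ B| = 8.
|A ∩ B| = 3, so the statement is true.

True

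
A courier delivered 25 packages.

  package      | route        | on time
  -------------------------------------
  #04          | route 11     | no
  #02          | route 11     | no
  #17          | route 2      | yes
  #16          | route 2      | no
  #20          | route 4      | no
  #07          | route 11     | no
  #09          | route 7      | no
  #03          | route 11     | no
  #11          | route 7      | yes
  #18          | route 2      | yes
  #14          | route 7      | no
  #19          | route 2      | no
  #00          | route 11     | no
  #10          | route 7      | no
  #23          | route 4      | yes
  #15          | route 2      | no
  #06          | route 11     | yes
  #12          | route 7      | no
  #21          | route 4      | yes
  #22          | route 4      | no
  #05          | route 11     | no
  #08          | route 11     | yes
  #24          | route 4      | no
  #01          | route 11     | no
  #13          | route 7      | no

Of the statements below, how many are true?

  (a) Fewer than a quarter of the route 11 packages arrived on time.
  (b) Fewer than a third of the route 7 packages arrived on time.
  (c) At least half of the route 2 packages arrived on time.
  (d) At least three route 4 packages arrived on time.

2

(a) route 11: |A| = 9, |A ∩ B| = 2; needs |A ∩ B| / |A| < 1/4 — true.
(b) route 7: |A| = 6, |A ∩ B| = 1; needs |A ∩ B| / |A| < 1/3 — true.
(c) route 2: |A| = 5, |A ∩ B| = 2; needs |A ∩ B| ≥ |A ∖ B| — false.
(d) route 4: |A| = 5, |A ∩ B| = 2; needs |A ∩ B| ≥ 3 — false.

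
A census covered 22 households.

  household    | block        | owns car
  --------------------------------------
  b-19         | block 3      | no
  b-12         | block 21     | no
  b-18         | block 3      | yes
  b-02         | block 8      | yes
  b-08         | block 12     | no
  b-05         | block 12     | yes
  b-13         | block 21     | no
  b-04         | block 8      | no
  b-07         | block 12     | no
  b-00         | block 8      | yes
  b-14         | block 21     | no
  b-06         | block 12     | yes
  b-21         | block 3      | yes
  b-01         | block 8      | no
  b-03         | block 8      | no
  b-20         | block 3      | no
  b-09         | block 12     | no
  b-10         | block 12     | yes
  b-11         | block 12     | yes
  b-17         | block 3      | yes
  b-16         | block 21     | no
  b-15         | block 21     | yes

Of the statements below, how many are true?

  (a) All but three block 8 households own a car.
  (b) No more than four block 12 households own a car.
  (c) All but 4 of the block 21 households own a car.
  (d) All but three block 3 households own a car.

3

(a) block 8: |A| = 5, |A ∩ B| = 2; needs |A ∖ B| = 3 — true.
(b) block 12: |A| = 7, |A ∩ B| = 4; needs |A ∩ B| ≤ 4 — true.
(c) block 21: |A| = 5, |A ∩ B| = 1; needs |A ∖ B| = 4 — true.
(d) block 3: |A| = 5, |A ∩ B| = 3; needs |A ∖ B| = 3 — false.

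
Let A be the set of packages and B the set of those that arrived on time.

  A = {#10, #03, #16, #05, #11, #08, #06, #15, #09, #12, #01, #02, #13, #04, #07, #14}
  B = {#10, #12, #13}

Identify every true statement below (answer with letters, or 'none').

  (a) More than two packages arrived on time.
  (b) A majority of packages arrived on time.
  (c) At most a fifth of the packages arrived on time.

|A| = 16, |A ∩ B| = 3, |A ∖ B| = 13.
(a) |A ∩ B| > 2: holds.
(b) |A ∩ B| > |A ∖ B|: fails.
(c) |A ∩ B| / |A| ≤ 1/5: holds.

(a), (c)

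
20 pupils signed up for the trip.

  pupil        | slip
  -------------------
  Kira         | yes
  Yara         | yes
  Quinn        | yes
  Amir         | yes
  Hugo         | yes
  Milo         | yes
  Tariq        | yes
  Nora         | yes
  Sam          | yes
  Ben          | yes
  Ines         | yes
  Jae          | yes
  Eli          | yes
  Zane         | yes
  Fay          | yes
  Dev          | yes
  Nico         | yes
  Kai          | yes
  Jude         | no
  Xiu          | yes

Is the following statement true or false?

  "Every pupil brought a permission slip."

'Every pupil brought a permission slip' holds iff A ⊆ B, i.e. every element of A is in B (|A ∖ B| = 0).
|A| = 20, |A ∩ B| = 19, |A ∖ B| = 1.
So the statement is false.

False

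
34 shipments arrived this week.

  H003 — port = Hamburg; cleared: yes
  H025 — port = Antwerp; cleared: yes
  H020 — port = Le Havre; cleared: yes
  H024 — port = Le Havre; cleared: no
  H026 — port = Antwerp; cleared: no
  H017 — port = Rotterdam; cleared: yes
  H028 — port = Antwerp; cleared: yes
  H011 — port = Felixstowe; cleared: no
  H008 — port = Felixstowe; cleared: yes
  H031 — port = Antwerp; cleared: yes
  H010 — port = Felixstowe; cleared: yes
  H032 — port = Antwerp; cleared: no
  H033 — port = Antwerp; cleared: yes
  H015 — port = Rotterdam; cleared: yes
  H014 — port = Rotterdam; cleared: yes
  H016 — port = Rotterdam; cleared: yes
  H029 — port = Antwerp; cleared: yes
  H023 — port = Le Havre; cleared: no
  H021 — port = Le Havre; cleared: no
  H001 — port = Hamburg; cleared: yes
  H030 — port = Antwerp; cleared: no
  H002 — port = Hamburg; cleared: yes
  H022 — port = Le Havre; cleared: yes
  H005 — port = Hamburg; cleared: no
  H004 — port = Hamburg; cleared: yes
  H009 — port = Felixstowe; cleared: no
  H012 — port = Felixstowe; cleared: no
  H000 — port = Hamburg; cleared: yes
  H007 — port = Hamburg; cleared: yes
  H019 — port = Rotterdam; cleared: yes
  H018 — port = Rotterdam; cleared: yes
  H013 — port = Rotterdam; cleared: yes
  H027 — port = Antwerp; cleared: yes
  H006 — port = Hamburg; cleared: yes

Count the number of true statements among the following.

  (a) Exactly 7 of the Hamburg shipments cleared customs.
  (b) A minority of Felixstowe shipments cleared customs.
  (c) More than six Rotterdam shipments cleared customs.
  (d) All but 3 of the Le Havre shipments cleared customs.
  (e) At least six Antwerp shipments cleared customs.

5

(a) Hamburg: |A| = 8, |A ∩ B| = 7; needs |A ∩ B| = 7 — true.
(b) Felixstowe: |A| = 5, |A ∩ B| = 2; needs |A ∩ B| < |A ∖ B| — true.
(c) Rotterdam: |A| = 7, |A ∩ B| = 7; needs |A ∩ B| > 6 — true.
(d) Le Havre: |A| = 5, |A ∩ B| = 2; needs |A ∖ B| = 3 — true.
(e) Antwerp: |A| = 9, |A ∩ B| = 6; needs |A ∩ B| ≥ 6 — true.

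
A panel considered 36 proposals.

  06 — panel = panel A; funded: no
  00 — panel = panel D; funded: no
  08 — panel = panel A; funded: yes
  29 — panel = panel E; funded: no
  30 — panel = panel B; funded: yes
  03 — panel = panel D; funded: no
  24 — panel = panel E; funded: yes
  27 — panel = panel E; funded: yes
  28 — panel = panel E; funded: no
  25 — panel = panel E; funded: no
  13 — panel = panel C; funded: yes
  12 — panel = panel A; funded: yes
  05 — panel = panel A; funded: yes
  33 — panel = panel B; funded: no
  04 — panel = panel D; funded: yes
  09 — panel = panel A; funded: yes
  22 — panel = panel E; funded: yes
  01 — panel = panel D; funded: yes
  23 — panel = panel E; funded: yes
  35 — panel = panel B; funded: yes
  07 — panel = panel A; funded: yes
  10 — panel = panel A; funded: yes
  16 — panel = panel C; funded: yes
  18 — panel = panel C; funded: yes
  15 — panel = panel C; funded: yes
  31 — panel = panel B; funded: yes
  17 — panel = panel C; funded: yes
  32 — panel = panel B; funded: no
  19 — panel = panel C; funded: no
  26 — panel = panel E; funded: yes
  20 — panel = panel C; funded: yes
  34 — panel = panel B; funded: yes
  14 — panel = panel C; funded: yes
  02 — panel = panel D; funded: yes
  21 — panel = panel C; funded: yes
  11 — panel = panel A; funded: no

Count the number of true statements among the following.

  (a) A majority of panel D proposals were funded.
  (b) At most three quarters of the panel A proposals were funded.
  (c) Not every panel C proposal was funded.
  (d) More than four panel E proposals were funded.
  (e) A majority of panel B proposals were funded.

5

(a) panel D: |A| = 5, |A ∩ B| = 3; needs |A ∩ B| > |A ∖ B| — true.
(b) panel A: |A| = 8, |A ∩ B| = 6; needs |A ∩ B| / |A| ≤ 3/4 — true.
(c) panel C: |A| = 9, |A ∩ B| = 8; needs A ⊄ B (|A ∖ B| ≥ 1) — true.
(d) panel E: |A| = 8, |A ∩ B| = 5; needs |A ∩ B| > 4 — true.
(e) panel B: |A| = 6, |A ∩ B| = 4; needs |A ∩ B| > |A ∖ B| — true.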